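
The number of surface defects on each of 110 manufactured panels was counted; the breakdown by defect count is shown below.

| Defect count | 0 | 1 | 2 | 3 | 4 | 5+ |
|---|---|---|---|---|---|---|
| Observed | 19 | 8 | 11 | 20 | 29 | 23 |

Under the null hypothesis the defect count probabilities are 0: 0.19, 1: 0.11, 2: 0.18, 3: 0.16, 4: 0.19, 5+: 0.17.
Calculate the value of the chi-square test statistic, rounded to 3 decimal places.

9.928

Expected counts E_i = n·p_i: 110×0.19 = 20.9, 110×0.11 = 12.1, 110×0.18 = 19.8, 110×0.16 = 17.6, 110×0.19 = 20.9, 110×0.17 = 18.7.
0: (19 − 20.9)²/20.9 = 3.61/20.9 = 0.1727
1: (8 − 12.1)²/12.1 = 16.81/12.1 = 1.3893
2: (11 − 19.8)²/19.8 = 77.44/19.8 = 3.9111
3: (20 − 17.6)²/17.6 = 5.76/17.6 = 0.3273
4: (29 − 20.9)²/20.9 = 65.61/20.9 = 3.1392
5+: (23 − 18.7)²/18.7 = 18.49/18.7 = 0.9888
Sum = 9.928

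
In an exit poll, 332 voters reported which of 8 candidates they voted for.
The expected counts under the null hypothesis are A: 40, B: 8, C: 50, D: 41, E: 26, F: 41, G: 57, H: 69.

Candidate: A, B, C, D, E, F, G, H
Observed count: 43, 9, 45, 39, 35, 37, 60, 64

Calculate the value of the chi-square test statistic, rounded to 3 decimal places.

A: (43 − 40)²/40 = 9/40 = 0.2250
B: (9 − 8)²/8 = 1/8 = 0.1250
C: (45 − 50)²/50 = 25/50 = 0.5000
D: (39 − 41)²/41 = 4/41 = 0.0976
E: (35 − 26)²/26 = 81/26 = 3.1154
F: (37 − 41)²/41 = 16/41 = 0.3902
G: (60 − 57)²/57 = 9/57 = 0.1579
H: (64 − 69)²/69 = 25/69 = 0.3623
Sum = 4.973

4.973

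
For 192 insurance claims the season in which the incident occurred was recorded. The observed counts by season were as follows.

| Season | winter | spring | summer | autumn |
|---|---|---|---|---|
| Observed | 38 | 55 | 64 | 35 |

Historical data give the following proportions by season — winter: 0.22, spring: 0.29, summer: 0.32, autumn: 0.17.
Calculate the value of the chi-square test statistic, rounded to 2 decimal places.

Expected counts E_i = n·p_i: 192×0.22 = 42.24, 192×0.29 = 55.68, 192×0.32 = 61.44, 192×0.17 = 32.64.
cat         O        E   (O−E)²/E
winter     38    42.24      0.426
spring     55    55.68      0.008
summer     64    61.44      0.107
autumn     35    32.64      0.171
Sum = 0.71

0.71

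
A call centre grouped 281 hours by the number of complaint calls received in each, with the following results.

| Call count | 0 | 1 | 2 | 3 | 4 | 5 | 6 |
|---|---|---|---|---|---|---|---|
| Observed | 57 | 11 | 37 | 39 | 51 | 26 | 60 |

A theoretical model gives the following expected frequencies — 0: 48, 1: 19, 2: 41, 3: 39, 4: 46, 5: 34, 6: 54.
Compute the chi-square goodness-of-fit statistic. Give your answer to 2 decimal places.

8.54

χ² = (57−48)²/48 + (11−19)²/19 + (37−41)²/41 + (39−39)²/39 + (51−46)²/46 + (26−34)²/34 + (60−54)²/54
   = 1.688 + 3.368 + 0.390 + 0.000 + 0.543 + 1.882 + 0.667
Sum = 8.54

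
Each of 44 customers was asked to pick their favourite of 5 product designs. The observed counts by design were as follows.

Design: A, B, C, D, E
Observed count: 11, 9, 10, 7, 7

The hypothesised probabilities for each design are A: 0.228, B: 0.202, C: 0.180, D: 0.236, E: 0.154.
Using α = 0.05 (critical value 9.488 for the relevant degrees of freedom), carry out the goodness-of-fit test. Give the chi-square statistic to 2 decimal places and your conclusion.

Expected counts E_i = n·p_i: 44×0.228 = 10.032, 44×0.202 = 8.888, 44×0.180 = 7.92, 44×0.236 = 10.384, 44×0.154 = 6.776.
cat         O        E   (O−E)²/E
A          11   10.032      0.093
B           9    8.888      0.001
C          10     7.92      0.546
D           7   10.384      1.103
E           7    6.776      0.007
Sum = 1.75
df = 4. Since 1.75 < 9.488, we do not reject H₀.

1.75; do not reject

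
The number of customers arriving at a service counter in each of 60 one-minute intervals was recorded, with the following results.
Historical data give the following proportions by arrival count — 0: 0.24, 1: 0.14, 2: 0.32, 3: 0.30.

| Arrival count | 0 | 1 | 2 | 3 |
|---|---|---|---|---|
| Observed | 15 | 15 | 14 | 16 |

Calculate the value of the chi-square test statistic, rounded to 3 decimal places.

Expected counts E_i = n·p_i: 60×0.24 = 14.4, 60×0.14 = 8.4, 60×0.32 = 19.2, 60×0.30 = 18.
χ² = (15−14.4)²/14.4 + (15−8.4)²/8.4 + (14−19.2)²/19.2 + (16−18)²/18
   = 0.0250 + 5.1857 + 1.4083 + 0.2222
Sum = 6.841

6.841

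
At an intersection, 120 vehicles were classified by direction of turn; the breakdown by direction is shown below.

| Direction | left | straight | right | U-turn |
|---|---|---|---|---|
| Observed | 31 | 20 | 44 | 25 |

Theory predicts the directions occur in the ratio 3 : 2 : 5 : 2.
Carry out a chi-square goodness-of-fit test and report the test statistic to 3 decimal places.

Ratio total = 12. Expected counts: 120×3/12 = 30, 120×2/12 = 20, 120×5/12 = 50, 120×2/12 = 20.
χ² = (31−30)²/30 + (20−20)²/20 + (44−50)²/50 + (25−20)²/20
   = 0.0333 + 0.0000 + 0.7200 + 1.2500
Sum = 2.003

2.003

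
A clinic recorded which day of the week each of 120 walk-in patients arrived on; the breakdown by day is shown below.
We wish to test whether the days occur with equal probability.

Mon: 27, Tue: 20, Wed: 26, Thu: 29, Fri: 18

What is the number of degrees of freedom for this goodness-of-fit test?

There are k = 5 categories and no parameters were estimated from the data, so df = 5 − 1 = 4.

4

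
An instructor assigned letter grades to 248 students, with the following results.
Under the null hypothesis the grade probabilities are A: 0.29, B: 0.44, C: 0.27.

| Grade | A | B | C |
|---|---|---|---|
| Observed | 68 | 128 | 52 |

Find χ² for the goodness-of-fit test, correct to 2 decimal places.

6.82

Expected counts E_i = n·p_i: 248×0.29 = 71.92, 248×0.44 = 109.12, 248×0.27 = 66.96.
A: (68 − 71.92)²/71.92 = 15.3664/71.92 = 0.214
B: (128 − 109.12)²/109.12 = 356.4544/109.12 = 3.267
C: (52 − 66.96)²/66.96 = 223.8016/66.96 = 3.342
Sum = 6.82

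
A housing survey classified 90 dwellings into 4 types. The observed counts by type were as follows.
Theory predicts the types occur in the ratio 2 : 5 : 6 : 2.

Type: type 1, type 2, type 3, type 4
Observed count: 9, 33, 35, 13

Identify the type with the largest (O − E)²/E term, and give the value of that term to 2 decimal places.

type 1, 0.75

Ratio total = 15. Expected counts: 90×2/15 = 12, 90×5/15 = 30, 90×6/15 = 36, 90×2/15 = 12.
cat         O        E   (O−E)²/E
type 1      9       12      0.750
type 2     33       30      0.300
type 3     35       36      0.028
type 4     13       12      0.083
The largest term is for type 1: 0.75.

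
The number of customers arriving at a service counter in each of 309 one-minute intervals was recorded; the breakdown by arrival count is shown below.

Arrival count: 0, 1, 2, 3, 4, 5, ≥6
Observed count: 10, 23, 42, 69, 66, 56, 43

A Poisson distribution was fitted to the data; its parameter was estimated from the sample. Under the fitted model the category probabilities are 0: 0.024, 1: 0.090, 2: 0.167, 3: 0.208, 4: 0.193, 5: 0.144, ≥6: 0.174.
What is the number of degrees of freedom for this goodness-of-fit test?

There are k = 7 categories and 1 parameter estimated from the data, so df = 7 − 1 − 1 = 5.

5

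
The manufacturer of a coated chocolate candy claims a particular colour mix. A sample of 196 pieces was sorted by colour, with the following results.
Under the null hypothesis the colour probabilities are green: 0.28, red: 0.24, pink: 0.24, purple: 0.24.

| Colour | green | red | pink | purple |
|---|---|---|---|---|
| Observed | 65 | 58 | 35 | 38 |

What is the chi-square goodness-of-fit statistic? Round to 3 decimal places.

Expected counts E_i = n·p_i: 196×0.28 = 54.88, 196×0.24 = 47.04, 196×0.24 = 47.04, 196×0.24 = 47.04.
χ² = (65−54.88)²/54.88 + (58−47.04)²/47.04 + (35−47.04)²/47.04 + (38−47.04)²/47.04
   = 1.8662 + 2.5536 + 3.0817 + 1.7373
Sum = 9.239

9.239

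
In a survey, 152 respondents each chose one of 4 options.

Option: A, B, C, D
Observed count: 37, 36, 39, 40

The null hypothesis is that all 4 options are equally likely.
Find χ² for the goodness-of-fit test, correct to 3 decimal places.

Expected count for each of the 4 categories: 152/4 = 38.
A: (37 − 38)²/38 = 1/38 = 0.0263
B: (36 − 38)²/38 = 4/38 = 0.1053
C: (39 − 38)²/38 = 1/38 = 0.0263
D: (40 − 38)²/38 = 4/38 = 0.1053
Sum = 0.263

0.263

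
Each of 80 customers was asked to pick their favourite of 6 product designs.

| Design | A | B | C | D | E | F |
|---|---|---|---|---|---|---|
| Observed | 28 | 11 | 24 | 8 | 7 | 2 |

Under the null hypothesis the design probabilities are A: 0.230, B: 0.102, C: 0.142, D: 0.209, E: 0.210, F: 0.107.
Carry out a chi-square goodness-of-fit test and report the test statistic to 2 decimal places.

Expected counts E_i = n·p_i: 80×0.230 = 18.4, 80×0.102 = 8.16, 80×0.142 = 11.36, 80×0.209 = 16.72, 80×0.210 = 16.8, 80×0.107 = 8.56.
χ² = (28−18.4)²/18.4 + (11−8.16)²/8.16 + (24−11.36)²/11.36 + (8−16.72)²/16.72 + (7−16.8)²/16.8 + (2−8.56)²/8.56
   = 5.009 + 0.988 + 14.064 + 4.548 + 5.717 + 5.027
Sum = 35.35

35.35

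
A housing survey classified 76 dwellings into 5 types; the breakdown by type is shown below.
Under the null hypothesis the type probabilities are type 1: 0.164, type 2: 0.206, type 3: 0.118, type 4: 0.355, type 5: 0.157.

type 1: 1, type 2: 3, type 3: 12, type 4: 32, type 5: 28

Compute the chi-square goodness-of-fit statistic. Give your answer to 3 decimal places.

44.372

Expected counts E_i = n·p_i: 76×0.164 = 12.464, 76×0.206 = 15.656, 76×0.118 = 8.968, 76×0.355 = 26.98, 76×0.157 = 11.932.
type 1: (1 − 12.464)²/12.464 = 131.423296/12.464 = 10.5442
type 2: (3 − 15.656)²/15.656 = 160.174336/15.656 = 10.2309
type 3: (12 − 8.968)²/8.968 = 9.193024/8.968 = 1.0251
type 4: (32 − 26.98)²/26.98 = 25.2004/26.98 = 0.9340
type 5: (28 − 11.932)²/11.932 = 258.180624/11.932 = 21.6377
Sum = 44.372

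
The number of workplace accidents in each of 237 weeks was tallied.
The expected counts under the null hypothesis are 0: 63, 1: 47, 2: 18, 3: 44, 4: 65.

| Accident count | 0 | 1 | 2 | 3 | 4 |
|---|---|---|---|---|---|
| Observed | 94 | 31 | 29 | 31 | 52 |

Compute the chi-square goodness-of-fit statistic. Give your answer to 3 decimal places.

cat         O        E   (O−E)²/E
0          94       63    15.2540
1          31       47     5.4468
2          29       18     6.7222
3          31       44     3.8409
4          52       65     2.6000
Sum = 33.864

33.864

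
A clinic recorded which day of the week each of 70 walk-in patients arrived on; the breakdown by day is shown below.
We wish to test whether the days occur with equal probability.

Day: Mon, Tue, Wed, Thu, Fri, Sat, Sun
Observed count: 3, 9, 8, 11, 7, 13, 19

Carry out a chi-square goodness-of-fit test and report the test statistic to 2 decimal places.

Expected count for each of the 7 categories: 70/7 = 10.
Mon: (3 − 10)²/10 = 49/10 = 4.900
Tue: (9 − 10)²/10 = 1/10 = 0.100
Wed: (8 − 10)²/10 = 4/10 = 0.400
Thu: (11 − 10)²/10 = 1/10 = 0.100
Fri: (7 − 10)²/10 = 9/10 = 0.900
Sat: (13 − 10)²/10 = 9/10 = 0.900
Sun: (19 − 10)²/10 = 81/10 = 8.100
Sum = 15.40

15.40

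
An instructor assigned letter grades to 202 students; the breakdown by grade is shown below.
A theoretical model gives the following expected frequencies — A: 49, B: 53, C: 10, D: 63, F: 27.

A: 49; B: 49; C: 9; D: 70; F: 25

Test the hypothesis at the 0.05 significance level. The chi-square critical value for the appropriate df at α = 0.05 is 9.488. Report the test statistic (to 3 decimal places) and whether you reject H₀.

1.328; do not reject

A: (49 − 49)²/49 = 0/49 = 0.0000
B: (49 − 53)²/53 = 16/53 = 0.3019
C: (9 − 10)²/10 = 1/10 = 0.1000
D: (70 − 63)²/63 = 49/63 = 0.7778
F: (25 − 27)²/27 = 4/27 = 0.1481
Sum = 1.328
df = 4. Since 1.328 < 9.488, we do not reject H₀.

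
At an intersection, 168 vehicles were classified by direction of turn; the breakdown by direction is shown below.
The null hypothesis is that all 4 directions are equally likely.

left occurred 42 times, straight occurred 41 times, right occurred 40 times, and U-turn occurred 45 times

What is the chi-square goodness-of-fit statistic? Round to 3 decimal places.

0.333

Expected count for each of the 4 categories: 168/4 = 42.
left: (42 − 42)²/42 = 0/42 = 0.0000
straight: (41 − 42)²/42 = 1/42 = 0.0238
right: (40 − 42)²/42 = 4/42 = 0.0952
U-turn: (45 − 42)²/42 = 9/42 = 0.2143
Sum = 0.333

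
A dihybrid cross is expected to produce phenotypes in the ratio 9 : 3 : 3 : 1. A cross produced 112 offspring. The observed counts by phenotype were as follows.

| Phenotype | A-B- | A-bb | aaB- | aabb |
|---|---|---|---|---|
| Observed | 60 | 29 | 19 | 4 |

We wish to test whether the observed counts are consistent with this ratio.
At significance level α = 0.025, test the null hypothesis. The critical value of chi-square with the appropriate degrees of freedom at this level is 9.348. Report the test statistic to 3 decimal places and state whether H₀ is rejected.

4.667; do not reject

Ratio total = 16. Expected counts: 112×9/16 = 63, 112×3/16 = 21, 112×3/16 = 21, 112×1/16 = 7.
χ² = (60−63)²/63 + (29−21)²/21 + (19−21)²/21 + (4−7)²/7
   = 0.1429 + 3.0476 + 0.1905 + 1.2857
Sum = 4.667
df = 3. Since 4.667 < 9.348, we do not reject H₀.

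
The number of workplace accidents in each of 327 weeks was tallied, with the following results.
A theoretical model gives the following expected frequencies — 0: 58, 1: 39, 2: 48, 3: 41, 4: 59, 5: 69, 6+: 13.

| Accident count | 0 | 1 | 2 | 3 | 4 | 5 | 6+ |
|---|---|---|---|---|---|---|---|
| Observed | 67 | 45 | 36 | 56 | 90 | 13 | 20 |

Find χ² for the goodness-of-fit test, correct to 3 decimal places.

76.314

0: (67 − 58)²/58 = 81/58 = 1.3966
1: (45 − 39)²/39 = 36/39 = 0.9231
2: (36 − 48)²/48 = 144/48 = 3.0000
3: (56 − 41)²/41 = 225/41 = 5.4878
4: (90 − 59)²/59 = 961/59 = 16.2881
5: (13 − 69)²/69 = 3136/69 = 45.4493
6+: (20 − 13)²/13 = 49/13 = 3.7692
Sum = 76.314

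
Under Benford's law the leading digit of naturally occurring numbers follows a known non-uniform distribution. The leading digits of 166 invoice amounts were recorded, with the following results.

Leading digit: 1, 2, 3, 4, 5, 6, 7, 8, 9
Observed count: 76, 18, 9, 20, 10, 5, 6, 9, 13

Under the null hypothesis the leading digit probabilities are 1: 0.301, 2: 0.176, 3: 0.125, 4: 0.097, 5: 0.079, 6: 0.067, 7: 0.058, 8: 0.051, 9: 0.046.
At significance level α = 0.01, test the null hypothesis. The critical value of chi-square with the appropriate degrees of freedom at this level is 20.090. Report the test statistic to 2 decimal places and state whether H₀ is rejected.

34.75; reject

Expected counts E_i = n·p_i: 166×0.301 = 49.966, 166×0.176 = 29.216, 166×0.125 = 20.75, 166×0.097 = 16.102, 166×0.079 = 13.114, 166×0.067 = 11.122, 166×0.058 = 9.628, 166×0.051 = 8.466, 166×0.046 = 7.636.
χ² = (76−49.966)²/49.966 + (18−29.216)²/29.216 + (9−20.75)²/20.75 + (20−16.102)²/16.102 + (10−13.114)²/13.114 + (5−11.122)²/11.122 + (6−9.628)²/9.628 + (9−8.466)²/8.466 + (13−7.636)²/7.636
   = 13.565 + 4.306 + 6.654 + 0.944 + 0.739 + 3.370 + 1.367 + 0.034 + 3.768
Sum = 34.75
df = 8. Since 34.75 > 20.090, we reject H₀.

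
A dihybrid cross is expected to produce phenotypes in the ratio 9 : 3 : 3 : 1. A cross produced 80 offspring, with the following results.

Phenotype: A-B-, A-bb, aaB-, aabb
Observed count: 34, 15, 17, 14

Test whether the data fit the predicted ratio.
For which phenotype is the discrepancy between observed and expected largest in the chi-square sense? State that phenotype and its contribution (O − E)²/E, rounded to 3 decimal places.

aabb, 16.200

Ratio total = 16. Expected counts: 80×9/16 = 45, 80×3/16 = 15, 80×3/16 = 15, 80×1/16 = 5.
A-B-: (34 − 45)²/45 = 121/45 = 2.6889
A-bb: (15 − 15)²/15 = 0/15 = 0.0000
aaB-: (17 − 15)²/15 = 4/15 = 0.2667
aabb: (14 − 5)²/5 = 81/5 = 16.2000
The largest term is for aabb: 16.200.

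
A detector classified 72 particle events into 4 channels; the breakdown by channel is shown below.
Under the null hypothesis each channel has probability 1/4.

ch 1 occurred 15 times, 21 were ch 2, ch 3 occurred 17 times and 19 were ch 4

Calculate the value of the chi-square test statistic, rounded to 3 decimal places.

1.111

Expected count for each of the 4 categories: 72/4 = 18.
ch 1: (15 − 18)²/18 = 9/18 = 0.5000
ch 2: (21 − 18)²/18 = 9/18 = 0.5000
ch 3: (17 − 18)²/18 = 1/18 = 0.0556
ch 4: (19 − 18)²/18 = 1/18 = 0.0556
Sum = 1.111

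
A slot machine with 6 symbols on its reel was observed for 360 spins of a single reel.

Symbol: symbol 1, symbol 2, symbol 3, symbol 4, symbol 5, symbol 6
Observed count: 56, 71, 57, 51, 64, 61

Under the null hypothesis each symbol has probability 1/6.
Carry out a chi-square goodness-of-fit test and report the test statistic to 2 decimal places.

4.07

Under H₀ each category has probability 1/6, so each expected count is 360/6 = 60.
cat           O        E   (O−E)²/E
symbol 1     56       60      0.267
symbol 2     71       60      2.017
symbol 3     57       60      0.150
symbol 4     51       60      1.350
symbol 5     64       60      0.267
symbol 6     61       60      0.017
Sum = 4.07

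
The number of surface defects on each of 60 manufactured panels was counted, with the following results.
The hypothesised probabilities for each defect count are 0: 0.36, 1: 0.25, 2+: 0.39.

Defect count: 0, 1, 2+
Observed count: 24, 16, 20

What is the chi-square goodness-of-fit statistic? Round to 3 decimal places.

0.827

Expected counts E_i = n·p_i: 60×0.36 = 21.6, 60×0.25 = 15, 60×0.39 = 23.4.
χ² = (24−21.6)²/21.6 + (16−15)²/15 + (20−23.4)²/23.4
   = 0.2667 + 0.0667 + 0.4940
Sum = 0.827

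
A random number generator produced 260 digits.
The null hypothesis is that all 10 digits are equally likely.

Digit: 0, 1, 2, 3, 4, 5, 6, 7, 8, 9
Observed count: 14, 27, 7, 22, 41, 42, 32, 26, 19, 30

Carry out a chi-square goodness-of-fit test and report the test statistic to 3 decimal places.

42.462

Under H₀ each category has probability 1/10, so each expected count is 260/10 = 26.
cat         O        E   (O−E)²/E
0          14       26     5.5385
1          27       26     0.0385
2           7       26    13.8846
3          22       26     0.6154
4          41       26     8.6538
5          42       26     9.8462
6          32       26     1.3846
7          26       26     0.0000
8          19       26     1.8846
9          30       26     0.6154
Sum = 42.462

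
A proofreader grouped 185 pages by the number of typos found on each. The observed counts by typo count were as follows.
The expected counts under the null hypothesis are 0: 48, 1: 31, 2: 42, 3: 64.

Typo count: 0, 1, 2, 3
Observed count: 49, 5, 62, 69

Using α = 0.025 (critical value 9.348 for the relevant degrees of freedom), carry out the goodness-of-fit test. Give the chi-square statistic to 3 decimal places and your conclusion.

cat         O        E   (O−E)²/E
0          49       48     0.0208
1           5       31    21.8065
2          62       42     9.5238
3          69       64     0.3906
Sum = 31.742
df = 3. Since 31.742 > 9.348, we reject H₀.

31.742; reject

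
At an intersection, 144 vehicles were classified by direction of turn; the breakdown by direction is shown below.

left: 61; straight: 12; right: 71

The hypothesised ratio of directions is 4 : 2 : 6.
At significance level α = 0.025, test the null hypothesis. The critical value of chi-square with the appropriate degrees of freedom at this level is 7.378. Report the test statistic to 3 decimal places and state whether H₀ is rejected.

Ratio total = 12. Expected counts: 144×4/12 = 48, 144×2/12 = 24, 144×6/12 = 72.
cat           O        E   (O−E)²/E
left         61       48     3.5208
straight     12       24     6.0000
right        71       72     0.0139
Sum = 9.535
df = 2. Since 9.535 > 7.378, we reject H₀.

9.535; reject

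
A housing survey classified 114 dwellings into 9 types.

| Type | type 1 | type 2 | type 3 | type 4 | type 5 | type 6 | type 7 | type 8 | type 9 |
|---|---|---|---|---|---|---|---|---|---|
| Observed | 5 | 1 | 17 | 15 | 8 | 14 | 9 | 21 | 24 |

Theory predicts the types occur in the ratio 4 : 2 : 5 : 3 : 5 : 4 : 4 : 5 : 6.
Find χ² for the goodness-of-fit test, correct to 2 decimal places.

Ratio total = 38. Expected counts: 114×4/38 = 12, 114×2/38 = 6, 114×5/38 = 15, 114×3/38 = 9, 114×5/38 = 15, 114×4/38 = 12, 114×4/38 = 12, 114×5/38 = 15, 114×6/38 = 18.
cat         O        E   (O−E)²/E
type 1      5       12      4.083
type 2      1        6      4.167
type 3     17       15      0.267
type 4     15        9      4.000
type 5      8       15      3.267
type 6     14       12      0.333
type 7      9       12      0.750
type 8     21       15      2.400
type 9     24       18      2.000
Sum = 21.27

21.27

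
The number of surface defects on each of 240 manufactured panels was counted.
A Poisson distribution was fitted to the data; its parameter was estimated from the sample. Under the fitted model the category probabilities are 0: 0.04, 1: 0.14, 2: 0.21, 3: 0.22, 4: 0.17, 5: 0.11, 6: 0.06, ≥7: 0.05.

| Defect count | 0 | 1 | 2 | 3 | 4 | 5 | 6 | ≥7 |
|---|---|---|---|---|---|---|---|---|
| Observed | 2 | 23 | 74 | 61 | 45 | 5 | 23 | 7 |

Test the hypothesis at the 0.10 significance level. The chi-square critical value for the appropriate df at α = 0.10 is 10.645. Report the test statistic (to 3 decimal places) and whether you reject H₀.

46.684; reject

Expected counts E_i = n·p_i: 240×0.04 = 9.6, 240×0.14 = 33.6, 240×0.21 = 50.4, 240×0.22 = 52.8, 240×0.17 = 40.8, 240×0.11 = 26.4, 240×0.06 = 14.4, 240×0.05 = 12.
χ² = (2−9.6)²/9.6 + (23−33.6)²/33.6 + (74−50.4)²/50.4 + (61−52.8)²/52.8 + (45−40.8)²/40.8 + (5−26.4)²/26.4 + (23−14.4)²/14.4 + (7−12)²/12
   = 6.0167 + 3.3440 + 11.0508 + 1.2735 + 0.4324 + 17.3470 + 5.1361 + 2.0833
Sum = 46.684
df = 6. Since 46.684 > 10.645, we reject H₀.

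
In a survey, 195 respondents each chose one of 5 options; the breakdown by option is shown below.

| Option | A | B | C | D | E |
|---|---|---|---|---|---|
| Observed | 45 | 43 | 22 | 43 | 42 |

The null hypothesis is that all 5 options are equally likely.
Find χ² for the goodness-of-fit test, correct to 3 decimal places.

Under H₀ each category has probability 1/5, so each expected count is 195/5 = 39.
A: (45 − 39)²/39 = 36/39 = 0.9231
B: (43 − 39)²/39 = 16/39 = 0.4103
C: (22 − 39)²/39 = 289/39 = 7.4103
D: (43 − 39)²/39 = 16/39 = 0.4103
E: (42 − 39)²/39 = 9/39 = 0.2308
Sum = 9.385

9.385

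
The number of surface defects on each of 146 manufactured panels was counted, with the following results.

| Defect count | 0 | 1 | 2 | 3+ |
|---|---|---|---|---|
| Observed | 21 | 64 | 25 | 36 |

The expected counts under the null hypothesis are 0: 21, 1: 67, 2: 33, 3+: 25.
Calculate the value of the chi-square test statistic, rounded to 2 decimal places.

cat         O        E   (O−E)²/E
0          21       21      0.000
1          64       67      0.134
2          25       33      1.939
3+         36       25      4.840
Sum = 6.91

6.91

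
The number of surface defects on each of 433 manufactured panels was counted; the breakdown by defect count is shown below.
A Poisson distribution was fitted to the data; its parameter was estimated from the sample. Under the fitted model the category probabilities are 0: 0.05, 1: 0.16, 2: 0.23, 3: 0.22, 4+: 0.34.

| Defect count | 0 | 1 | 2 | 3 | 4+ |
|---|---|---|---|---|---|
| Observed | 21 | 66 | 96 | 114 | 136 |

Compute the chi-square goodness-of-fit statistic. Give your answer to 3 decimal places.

Expected counts E_i = n·p_i: 433×0.05 = 21.65, 433×0.16 = 69.28, 433×0.23 = 99.59, 433×0.22 = 95.26, 433×0.34 = 147.22.
χ² = (21−21.65)²/21.65 + (66−69.28)²/69.28 + (96−99.59)²/99.59 + (114−95.26)²/95.26 + (136−147.22)²/147.22
   = 0.0195 + 0.1553 + 0.1294 + 3.6866 + 0.8551
Sum = 4.846

4.846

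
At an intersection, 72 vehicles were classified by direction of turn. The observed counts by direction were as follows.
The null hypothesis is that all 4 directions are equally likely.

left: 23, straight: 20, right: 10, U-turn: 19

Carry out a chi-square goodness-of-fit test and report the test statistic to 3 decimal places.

Expected count for each of the 4 categories: 72/4 = 18.
cat           O        E   (O−E)²/E
left         23       18     1.3889
straight     20       18     0.2222
right        10       18     3.5556
U-turn       19       18     0.0556
Sum = 5.222

5.222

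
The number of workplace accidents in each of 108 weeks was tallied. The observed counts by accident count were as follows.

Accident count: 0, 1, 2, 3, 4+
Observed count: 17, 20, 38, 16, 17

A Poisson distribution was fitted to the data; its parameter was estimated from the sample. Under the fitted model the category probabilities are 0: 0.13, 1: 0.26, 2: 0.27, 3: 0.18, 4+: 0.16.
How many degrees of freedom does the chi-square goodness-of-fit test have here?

3

There are k = 5 categories and 1 parameter estimated from the data, so df = 5 − 1 − 1 = 3.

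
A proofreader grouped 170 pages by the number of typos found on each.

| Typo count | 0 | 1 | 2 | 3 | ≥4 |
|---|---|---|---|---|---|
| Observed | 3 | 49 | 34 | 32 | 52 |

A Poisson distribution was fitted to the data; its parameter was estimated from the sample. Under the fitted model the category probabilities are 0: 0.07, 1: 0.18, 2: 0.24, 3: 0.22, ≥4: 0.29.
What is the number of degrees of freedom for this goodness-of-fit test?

There are k = 5 categories and 1 parameter estimated from the data, so df = 5 − 1 − 1 = 3.

3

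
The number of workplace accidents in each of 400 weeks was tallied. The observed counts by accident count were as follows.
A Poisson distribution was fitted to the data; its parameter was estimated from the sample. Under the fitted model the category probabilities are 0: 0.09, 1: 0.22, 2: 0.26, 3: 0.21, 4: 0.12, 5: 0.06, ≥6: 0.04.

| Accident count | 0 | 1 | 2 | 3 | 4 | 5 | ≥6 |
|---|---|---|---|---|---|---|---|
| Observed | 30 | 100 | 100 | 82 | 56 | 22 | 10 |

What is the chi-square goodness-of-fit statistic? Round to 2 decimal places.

Expected counts E_i = n·p_i: 400×0.09 = 36, 400×0.22 = 88, 400×0.26 = 104, 400×0.21 = 84, 400×0.12 = 48, 400×0.06 = 24, 400×0.04 = 16.
cat         O        E   (O−E)²/E
0          30       36      1.000
1         100       88      1.636
2         100      104      0.154
3          82       84      0.048
4          56       48      1.333
5          22       24      0.167
≥6         10       16      2.250
Sum = 6.59

6.59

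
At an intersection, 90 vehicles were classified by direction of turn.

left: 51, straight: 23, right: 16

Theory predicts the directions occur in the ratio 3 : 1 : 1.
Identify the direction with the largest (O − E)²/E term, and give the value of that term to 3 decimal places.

straight, 1.389

Ratio total = 5. Expected counts: 90×3/5 = 54, 90×1/5 = 18, 90×1/5 = 18.
left: (51 − 54)²/54 = 9/54 = 0.1667
straight: (23 − 18)²/18 = 25/18 = 1.3889
right: (16 − 18)²/18 = 4/18 = 0.2222
The largest term is for straight: 1.389.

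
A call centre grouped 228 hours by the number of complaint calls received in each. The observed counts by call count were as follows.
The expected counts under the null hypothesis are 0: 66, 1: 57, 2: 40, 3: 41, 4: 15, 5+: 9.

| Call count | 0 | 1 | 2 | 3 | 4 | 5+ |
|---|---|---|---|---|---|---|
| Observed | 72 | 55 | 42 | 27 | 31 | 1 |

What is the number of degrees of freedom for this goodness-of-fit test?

There are k = 6 categories and no parameters were estimated from the data, so df = 6 − 1 = 5.

5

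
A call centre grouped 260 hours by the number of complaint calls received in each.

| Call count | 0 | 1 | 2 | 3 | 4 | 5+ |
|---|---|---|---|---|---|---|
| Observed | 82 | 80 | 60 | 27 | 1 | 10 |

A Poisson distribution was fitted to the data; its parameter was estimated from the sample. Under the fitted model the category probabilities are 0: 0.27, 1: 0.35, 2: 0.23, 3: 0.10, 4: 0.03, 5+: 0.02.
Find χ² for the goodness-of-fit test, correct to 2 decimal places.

13.71

Expected counts E_i = n·p_i: 260×0.27 = 70.2, 260×0.35 = 91, 260×0.23 = 59.8, 260×0.10 = 26, 260×0.03 = 7.8, 260×0.02 = 5.2.
0: (82 − 70.2)²/70.2 = 139.24/70.2 = 1.983
1: (80 − 91)²/91 = 121/91 = 1.330
2: (60 − 59.8)²/59.8 = 0.04/59.8 = 0.001
3: (27 − 26)²/26 = 1/26 = 0.038
4: (1 − 7.8)²/7.8 = 46.24/7.8 = 5.928
5+: (10 − 5.2)²/5.2 = 23.04/5.2 = 4.431
Sum = 13.71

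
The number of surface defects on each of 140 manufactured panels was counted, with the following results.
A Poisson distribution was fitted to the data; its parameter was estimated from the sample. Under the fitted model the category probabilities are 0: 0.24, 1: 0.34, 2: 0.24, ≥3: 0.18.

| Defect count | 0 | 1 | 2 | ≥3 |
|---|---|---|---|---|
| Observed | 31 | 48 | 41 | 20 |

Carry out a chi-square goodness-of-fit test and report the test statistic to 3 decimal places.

2.907

Expected counts E_i = n·p_i: 140×0.24 = 33.6, 140×0.34 = 47.6, 140×0.24 = 33.6, 140×0.18 = 25.2.
χ² = (31−33.6)²/33.6 + (48−47.6)²/47.6 + (41−33.6)²/33.6 + (20−25.2)²/25.2
   = 0.2012 + 0.0034 + 1.6298 + 1.0730
Sum = 2.907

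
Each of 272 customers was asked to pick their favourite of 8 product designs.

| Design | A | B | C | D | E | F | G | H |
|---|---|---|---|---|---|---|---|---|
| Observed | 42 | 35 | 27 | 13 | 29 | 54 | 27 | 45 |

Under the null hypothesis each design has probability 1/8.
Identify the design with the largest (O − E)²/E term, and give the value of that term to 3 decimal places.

Expected count for each of the 8 categories: 272/8 = 34.
χ² = (42−34)²/34 + (35−34)²/34 + (27−34)²/34 + (13−34)²/34 + (29−34)²/34 + (54−34)²/34 + (27−34)²/34 + (45−34)²/34
   = 1.8824 + 0.0294 + 1.4412 + 12.9706 + 0.7353 + 11.7647 + 1.4412 + 3.5588
The largest term is for D: 12.971.

D, 12.971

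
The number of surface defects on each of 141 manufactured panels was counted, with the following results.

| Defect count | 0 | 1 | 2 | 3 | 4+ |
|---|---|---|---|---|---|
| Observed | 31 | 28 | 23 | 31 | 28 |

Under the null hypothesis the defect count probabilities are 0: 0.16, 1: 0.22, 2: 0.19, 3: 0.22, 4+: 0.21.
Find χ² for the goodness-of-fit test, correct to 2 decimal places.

Expected counts E_i = n·p_i: 141×0.16 = 22.56, 141×0.22 = 31.02, 141×0.19 = 26.79, 141×0.22 = 31.02, 141×0.21 = 29.61.
χ² = (31−22.56)²/22.56 + (28−31.02)²/31.02 + (23−26.79)²/26.79 + (31−31.02)²/31.02 + (28−29.61)²/29.61
   = 3.158 + 0.294 + 0.536 + 0.000 + 0.088
Sum = 4.08

4.08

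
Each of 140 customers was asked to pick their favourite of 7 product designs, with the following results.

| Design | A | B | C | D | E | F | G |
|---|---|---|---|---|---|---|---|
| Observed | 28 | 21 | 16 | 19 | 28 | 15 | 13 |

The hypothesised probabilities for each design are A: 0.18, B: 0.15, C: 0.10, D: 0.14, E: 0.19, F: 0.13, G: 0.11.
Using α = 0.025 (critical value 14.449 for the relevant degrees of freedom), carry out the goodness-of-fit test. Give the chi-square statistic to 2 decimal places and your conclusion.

Expected counts E_i = n·p_i: 140×0.18 = 25.2, 140×0.15 = 21, 140×0.10 = 14, 140×0.14 = 19.6, 140×0.19 = 26.6, 140×0.13 = 18.2, 140×0.11 = 15.4.
χ² = (28−25.2)²/25.2 + (21−21)²/21 + (16−14)²/14 + (19−19.6)²/19.6 + (28−26.6)²/26.6 + (15−18.2)²/18.2 + (13−15.4)²/15.4
   = 0.311 + 0.000 + 0.286 + 0.018 + 0.074 + 0.563 + 0.374
Sum = 1.63
df = 6. Since 1.63 < 14.449, we do not reject H₀.

1.63; do not reject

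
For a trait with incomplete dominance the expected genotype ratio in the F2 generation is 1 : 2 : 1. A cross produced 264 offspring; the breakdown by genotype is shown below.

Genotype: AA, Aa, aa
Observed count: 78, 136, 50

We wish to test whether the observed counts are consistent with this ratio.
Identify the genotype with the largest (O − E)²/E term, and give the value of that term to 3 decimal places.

aa, 3.879

Ratio total = 4. Expected counts: 264×1/4 = 66, 264×2/4 = 132, 264×1/4 = 66.
χ² = (78−66)²/66 + (136−132)²/132 + (50−66)²/66
   = 2.1818 + 0.1212 + 3.8788
The largest term is for aa: 3.879.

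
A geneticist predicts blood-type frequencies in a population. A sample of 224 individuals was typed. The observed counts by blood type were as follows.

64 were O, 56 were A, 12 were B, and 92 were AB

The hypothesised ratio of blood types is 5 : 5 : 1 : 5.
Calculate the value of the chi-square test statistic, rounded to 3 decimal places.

10.514

Ratio total = 16. Expected counts: 224×5/16 = 70, 224×5/16 = 70, 224×1/16 = 14, 224×5/16 = 70.
cat         O        E   (O−E)²/E
O          64       70     0.5143
A          56       70     2.8000
B          12       14     0.2857
AB         92       70     6.9143
Sum = 10.514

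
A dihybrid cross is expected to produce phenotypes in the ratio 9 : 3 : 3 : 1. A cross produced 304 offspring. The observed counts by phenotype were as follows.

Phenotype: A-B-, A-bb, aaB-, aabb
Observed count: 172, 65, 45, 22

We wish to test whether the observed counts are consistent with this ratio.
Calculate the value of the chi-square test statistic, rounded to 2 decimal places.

Ratio total = 16. Expected counts: 304×9/16 = 171, 304×3/16 = 57, 304×3/16 = 57, 304×1/16 = 19.
χ² = (172−171)²/171 + (65−57)²/57 + (45−57)²/57 + (22−19)²/19
   = 0.006 + 1.123 + 2.526 + 0.474
Sum = 4.13

4.13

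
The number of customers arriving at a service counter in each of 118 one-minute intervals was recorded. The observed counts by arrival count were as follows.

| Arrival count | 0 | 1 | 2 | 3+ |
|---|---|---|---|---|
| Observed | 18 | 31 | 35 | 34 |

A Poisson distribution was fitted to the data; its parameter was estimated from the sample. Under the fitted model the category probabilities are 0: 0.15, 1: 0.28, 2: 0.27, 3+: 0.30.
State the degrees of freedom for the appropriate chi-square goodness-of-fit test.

2

There are k = 4 categories and 1 parameter estimated from the data, so df = 4 − 1 − 1 = 2.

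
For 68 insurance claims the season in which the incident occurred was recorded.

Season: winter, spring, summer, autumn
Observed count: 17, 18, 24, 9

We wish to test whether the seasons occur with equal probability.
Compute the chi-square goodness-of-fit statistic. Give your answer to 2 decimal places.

Under H₀ each category has probability 1/4, so each expected count is 68/4 = 17.
cat         O        E   (O−E)²/E
winter     17       17      0.000
spring     18       17      0.059
summer     24       17      2.882
autumn      9       17      3.765
Sum = 6.71

6.71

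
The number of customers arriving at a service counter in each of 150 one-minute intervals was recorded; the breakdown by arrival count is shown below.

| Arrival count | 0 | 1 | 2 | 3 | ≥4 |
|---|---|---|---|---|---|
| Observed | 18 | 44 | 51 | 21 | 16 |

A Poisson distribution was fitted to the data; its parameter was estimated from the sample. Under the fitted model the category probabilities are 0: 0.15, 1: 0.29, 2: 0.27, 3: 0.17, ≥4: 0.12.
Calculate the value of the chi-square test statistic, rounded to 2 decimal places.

Expected counts E_i = n·p_i: 150×0.15 = 22.5, 150×0.29 = 43.5, 150×0.27 = 40.5, 150×0.17 = 25.5, 150×0.12 = 18.
χ² = (18−22.5)²/22.5 + (44−43.5)²/43.5 + (51−40.5)²/40.5 + (21−25.5)²/25.5 + (16−18)²/18
   = 0.900 + 0.006 + 2.722 + 0.794 + 0.222
Sum = 4.64

4.64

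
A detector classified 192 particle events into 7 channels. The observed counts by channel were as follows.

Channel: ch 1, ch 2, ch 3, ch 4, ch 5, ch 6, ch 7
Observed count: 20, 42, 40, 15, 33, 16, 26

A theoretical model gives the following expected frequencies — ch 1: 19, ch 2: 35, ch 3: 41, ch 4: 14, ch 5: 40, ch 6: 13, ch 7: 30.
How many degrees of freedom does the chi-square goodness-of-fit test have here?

6

There are k = 7 categories and no parameters were estimated from the data, so df = 7 − 1 = 6.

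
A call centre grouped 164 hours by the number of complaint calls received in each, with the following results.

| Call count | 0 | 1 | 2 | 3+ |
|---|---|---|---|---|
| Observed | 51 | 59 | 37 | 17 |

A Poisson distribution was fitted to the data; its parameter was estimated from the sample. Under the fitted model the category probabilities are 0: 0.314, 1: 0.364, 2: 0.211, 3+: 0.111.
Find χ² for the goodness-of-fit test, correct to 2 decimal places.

Expected counts E_i = n·p_i: 164×0.314 = 51.496, 164×0.364 = 59.696, 164×0.211 = 34.604, 164×0.111 = 18.204.
0: (51 − 51.496)²/51.496 = 0.246016/51.496 = 0.005
1: (59 − 59.696)²/59.696 = 0.484416/59.696 = 0.008
2: (37 − 34.604)²/34.604 = 5.740816/34.604 = 0.166
3+: (17 − 18.204)²/18.204 = 1.449616/18.204 = 0.080
Sum = 0.26

0.26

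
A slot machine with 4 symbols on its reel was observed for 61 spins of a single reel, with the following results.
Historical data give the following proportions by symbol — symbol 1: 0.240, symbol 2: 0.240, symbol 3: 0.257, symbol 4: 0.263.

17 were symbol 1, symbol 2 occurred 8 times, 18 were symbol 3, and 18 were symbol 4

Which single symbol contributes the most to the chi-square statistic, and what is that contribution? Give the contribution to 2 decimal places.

Expected counts E_i = n·p_i: 61×0.240 = 14.64, 61×0.240 = 14.64, 61×0.257 = 15.677, 61×0.263 = 16.043.
cat           O        E   (O−E)²/E
symbol 1     17    14.64      0.380
symbol 2      8    14.64      3.012
symbol 3     18   15.677      0.344
symbol 4     18   16.043      0.239
The largest term is for symbol 2: 3.01.

symbol 2, 3.01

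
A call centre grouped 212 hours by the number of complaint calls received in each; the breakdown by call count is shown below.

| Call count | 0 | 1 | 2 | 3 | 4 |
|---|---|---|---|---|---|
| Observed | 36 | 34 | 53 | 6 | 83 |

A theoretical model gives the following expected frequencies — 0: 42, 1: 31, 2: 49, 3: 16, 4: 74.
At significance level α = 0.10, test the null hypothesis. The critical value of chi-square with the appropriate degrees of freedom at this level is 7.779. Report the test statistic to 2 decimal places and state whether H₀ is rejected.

0: (36 − 42)²/42 = 36/42 = 0.857
1: (34 − 31)²/31 = 9/31 = 0.290
2: (53 − 49)²/49 = 16/49 = 0.327
3: (6 − 16)²/16 = 100/16 = 6.250
4: (83 − 74)²/74 = 81/74 = 1.095
Sum = 8.82
df = 4. Since 8.82 > 7.779, we reject H₀.

8.82; reject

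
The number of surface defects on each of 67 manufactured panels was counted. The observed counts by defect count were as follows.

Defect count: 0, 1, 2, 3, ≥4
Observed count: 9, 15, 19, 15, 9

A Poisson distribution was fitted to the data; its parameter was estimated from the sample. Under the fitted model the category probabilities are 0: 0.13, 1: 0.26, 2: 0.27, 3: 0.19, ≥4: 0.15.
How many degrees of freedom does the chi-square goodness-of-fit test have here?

There are k = 5 categories and 1 parameter estimated from the data, so df = 5 − 1 − 1 = 3.

3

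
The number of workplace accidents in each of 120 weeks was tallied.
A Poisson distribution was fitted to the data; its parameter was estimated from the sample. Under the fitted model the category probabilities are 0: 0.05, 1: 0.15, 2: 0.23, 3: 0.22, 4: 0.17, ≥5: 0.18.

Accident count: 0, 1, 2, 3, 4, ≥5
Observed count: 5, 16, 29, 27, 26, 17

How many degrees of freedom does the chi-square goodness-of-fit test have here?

There are k = 6 categories and 1 parameter estimated from the data, so df = 6 − 1 − 1 = 4.

4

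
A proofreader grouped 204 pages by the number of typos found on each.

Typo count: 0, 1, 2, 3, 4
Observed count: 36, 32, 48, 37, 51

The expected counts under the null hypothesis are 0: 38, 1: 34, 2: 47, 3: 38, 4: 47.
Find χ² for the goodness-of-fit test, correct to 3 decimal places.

cat         O        E   (O−E)²/E
0          36       38     0.1053
1          32       34     0.1176
2          48       47     0.0213
3          37       38     0.0263
4          51       47     0.3404
Sum = 0.611

0.611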